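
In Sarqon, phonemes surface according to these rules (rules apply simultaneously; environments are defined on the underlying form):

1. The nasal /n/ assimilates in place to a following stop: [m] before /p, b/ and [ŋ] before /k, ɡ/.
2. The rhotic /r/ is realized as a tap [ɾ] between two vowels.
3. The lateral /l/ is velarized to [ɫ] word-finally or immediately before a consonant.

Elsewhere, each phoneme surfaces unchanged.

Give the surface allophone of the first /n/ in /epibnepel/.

[n]

/n/ (between /b/ and /e/) is in the target of rule 1 but the environment (before a labial or velar stop) is not met → [n].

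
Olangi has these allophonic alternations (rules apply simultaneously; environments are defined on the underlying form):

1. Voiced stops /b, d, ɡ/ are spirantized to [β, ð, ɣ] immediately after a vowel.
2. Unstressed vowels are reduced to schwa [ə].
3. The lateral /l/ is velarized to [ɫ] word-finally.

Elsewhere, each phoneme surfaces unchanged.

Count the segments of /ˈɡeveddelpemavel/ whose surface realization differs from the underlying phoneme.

Segments that undergo a rule: /e/ → [ə] (rule 2); /d/ → [ð] (rule 1); /e/ → [ə] (rule 2); /e/ → [ə] (rule 2); /a/ → [ə] (rule 2); /e/ → [ə] (rule 2); /l/ → [ɫ] (rule 3).
All other segments surface unchanged.

7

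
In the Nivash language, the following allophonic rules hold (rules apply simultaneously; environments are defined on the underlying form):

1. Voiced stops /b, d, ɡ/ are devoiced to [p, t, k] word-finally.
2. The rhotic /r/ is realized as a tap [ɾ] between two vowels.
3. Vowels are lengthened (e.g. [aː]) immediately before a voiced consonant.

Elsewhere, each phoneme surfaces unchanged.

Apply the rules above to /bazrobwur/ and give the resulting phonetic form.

/b/ (word-initial) is in the target of rule 1 but the environment (word-finally) is not met → [b].
Rule 3 applies to /a/ (between /b/ and /z/: before a voiced consonant) → [aː].
/z/ stays [z].
/r/ (between /z/ and /o/): rule 2 targets it, but not between two vowels → unchanged [r].
/o/ (between /r/ and /b/): before a voiced consonant, so rule 3 applies → [oː].
/b/ — between /o/ and /w/; rule 1 does not apply here → [b].
/w/ stays [w].
/u/ (between /w/ and /r/) occurs before a voiced consonant → [uː] by rule 3.
/r/ — word-final; rule 2 does not apply here → [r].

[baːzroːbwuːr]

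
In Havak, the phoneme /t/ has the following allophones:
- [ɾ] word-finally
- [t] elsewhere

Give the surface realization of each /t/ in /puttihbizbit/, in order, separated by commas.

Occurrence 1 (position 3): no conditioning environment matches → elsewhere allophone [t].
Occurrence 2 (position 4): no conditioning environment matches → elsewhere allophone [t].
Occurrence 3 (position 12): word-finally → [ɾ].

[t], [t], [ɾ]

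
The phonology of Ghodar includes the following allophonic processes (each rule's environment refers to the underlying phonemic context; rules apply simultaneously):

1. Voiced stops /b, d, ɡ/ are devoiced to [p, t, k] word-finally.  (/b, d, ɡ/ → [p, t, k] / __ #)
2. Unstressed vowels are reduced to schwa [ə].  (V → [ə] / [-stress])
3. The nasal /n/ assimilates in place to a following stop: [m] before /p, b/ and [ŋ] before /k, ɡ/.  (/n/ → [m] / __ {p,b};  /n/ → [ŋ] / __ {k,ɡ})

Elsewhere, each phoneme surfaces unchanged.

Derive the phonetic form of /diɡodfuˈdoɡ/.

[dəɡədfəˈdok]

/d/ (word-initial) is in the target of rule 1 but the environment (word-finally) is not met → [d].
/i/ — between /d/ and /ɡ/, in an unstressed syllable — surfaces as [ə] (rule 2).
/ɡ/ (between /i/ and /o/) fails the environment for rule 1, so it stays [ɡ].
/o/ — between /ɡ/ and /d/, in an unstressed syllable — surfaces as [ə] (rule 2).
/d/ (between /o/ and /f/): rule 1 targets it, but not word-finally → unchanged [d].
/f/ — not in any rule's target class → [f].
/u/ (between /f/ and /d/) occurs in an unstressed syllable → [ə] by rule 2.
/d/ (between /u/ and /o/): rule 1 targets it, but not word-finally → unchanged [d].
/o/ (between /d/ and /ɡ/) is in the target of rule 2 but the environment (in an unstressed syllable) is not met → [o].
/ɡ/ (word-final): word-finally, so rule 1 applies → [k].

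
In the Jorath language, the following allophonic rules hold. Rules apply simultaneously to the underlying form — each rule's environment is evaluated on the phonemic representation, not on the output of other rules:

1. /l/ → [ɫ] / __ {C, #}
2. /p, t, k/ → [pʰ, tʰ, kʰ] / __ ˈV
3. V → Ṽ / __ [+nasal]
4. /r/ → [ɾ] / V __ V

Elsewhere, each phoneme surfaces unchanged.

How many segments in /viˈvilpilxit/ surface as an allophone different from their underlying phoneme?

Segments that undergo a rule: /l/ → [ɫ] (rule 1); /l/ → [ɫ] (rule 1).
All other segments surface unchanged.

2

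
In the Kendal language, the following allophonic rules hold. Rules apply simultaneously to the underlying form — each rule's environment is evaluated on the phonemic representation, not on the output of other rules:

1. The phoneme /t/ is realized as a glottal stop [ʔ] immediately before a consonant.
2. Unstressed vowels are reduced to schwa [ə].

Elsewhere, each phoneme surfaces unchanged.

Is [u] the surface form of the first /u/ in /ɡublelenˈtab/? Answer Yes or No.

/u/ meets the environment for rule 2 (in an unstressed syllable) → [ə].
The actual realization is [ə], not [u].

No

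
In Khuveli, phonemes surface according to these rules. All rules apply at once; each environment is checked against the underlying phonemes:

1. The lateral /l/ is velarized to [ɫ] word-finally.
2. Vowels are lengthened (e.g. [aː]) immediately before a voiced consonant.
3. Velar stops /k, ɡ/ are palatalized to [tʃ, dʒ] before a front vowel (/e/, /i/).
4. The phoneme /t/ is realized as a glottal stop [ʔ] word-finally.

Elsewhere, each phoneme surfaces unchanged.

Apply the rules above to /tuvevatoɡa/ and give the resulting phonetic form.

/t/ (word-initial) fails the environment for rule 4, so it stays [t].
/u/ (between /t/ and /v/): before a voiced consonant, so rule 2 applies → [uː].
Rule 2 applies to /e/ (between /v/ and /v/: before a voiced consonant) → [eː].
/a/ (between /v/ and /t/) is in the target of rule 2 but the environment (before a voiced consonant) is not met → [a].
/t/ — between /a/ and /o/; rule 4 does not apply here → [t].
/o/ — between /t/ and /ɡ/, before a voiced consonant — surfaces as [oː] (rule 2).
/ɡ/ — between /o/ and /a/; rule 3 does not apply here → [ɡ].
/a/ (word-final) fails the environment for rule 2, so it stays [a].

[tuːveːvatoːɡa]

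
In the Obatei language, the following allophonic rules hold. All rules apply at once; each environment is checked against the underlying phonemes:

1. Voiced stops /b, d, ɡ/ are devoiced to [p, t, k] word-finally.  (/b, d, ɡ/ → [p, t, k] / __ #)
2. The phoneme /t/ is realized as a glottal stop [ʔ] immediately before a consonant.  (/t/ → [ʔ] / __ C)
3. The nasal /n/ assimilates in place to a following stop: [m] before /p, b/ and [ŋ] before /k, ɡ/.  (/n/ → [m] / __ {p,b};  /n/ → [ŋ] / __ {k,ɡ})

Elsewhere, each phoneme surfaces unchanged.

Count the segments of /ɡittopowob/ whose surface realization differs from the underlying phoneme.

2

Segments that undergo a rule: /t/ → [ʔ] (rule 2); /b/ → [p] (rule 1).
All other segments surface unchanged.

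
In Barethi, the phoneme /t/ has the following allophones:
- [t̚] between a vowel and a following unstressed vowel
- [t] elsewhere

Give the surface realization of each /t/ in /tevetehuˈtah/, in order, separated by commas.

[t], [t̚], [t]

Occurrence 1 (position 1): no conditioning environment matches → elsewhere allophone [t].
Occurrence 2 (position 5): between a vowel and a following unstressed vowel → [t̚].
Occurrence 3 (position 9): no conditioning environment matches → elsewhere allophone [t].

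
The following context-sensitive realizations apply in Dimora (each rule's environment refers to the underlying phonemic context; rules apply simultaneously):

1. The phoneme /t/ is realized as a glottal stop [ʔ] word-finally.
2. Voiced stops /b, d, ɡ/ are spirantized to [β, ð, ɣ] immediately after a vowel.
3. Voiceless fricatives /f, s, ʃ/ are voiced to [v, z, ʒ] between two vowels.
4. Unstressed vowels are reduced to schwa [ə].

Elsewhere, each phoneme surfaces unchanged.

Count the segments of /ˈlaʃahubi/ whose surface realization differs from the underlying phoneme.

Segments that undergo a rule: /ʃ/ → [ʒ] (rule 3); /a/ → [ə] (rule 4); /u/ → [ə] (rule 4); /b/ → [β] (rule 2); /i/ → [ə] (rule 4).
All other segments surface unchanged.

5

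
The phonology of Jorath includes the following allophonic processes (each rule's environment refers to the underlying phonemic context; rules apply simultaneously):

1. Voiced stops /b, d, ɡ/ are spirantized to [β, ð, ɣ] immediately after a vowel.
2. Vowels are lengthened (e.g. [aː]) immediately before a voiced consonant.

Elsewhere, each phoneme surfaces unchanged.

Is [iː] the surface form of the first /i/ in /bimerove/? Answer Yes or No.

/i/ (between /b/ and /m/): before a voiced consonant, so rule 2 applies → [iː].
The actual realization is [iː], which matches [iː].

Yes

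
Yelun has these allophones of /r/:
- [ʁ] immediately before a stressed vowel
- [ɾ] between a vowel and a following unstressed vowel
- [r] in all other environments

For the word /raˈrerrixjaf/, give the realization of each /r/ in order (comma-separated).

[r], [ʁ], [r], [r]

Occurrence 1 (position 1): no conditioning environment matches → elsewhere allophone [r].
Occurrence 2 (position 3): immediately before a stressed vowel → [ʁ].
Occurrence 3 (position 5): no conditioning environment matches → elsewhere allophone [r].
Occurrence 4 (position 6): no conditioning environment matches → elsewhere allophone [r].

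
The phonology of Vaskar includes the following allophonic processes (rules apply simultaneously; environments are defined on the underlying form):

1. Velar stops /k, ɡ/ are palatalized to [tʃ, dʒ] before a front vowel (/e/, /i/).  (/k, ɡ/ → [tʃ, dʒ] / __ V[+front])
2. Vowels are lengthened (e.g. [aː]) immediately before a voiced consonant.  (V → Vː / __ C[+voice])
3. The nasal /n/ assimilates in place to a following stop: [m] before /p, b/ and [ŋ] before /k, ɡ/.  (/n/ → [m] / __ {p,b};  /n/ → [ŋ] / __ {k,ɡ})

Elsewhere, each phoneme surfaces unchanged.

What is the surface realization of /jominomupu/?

[joːmiːnoːmupu]

/o/ — between /j/ and /m/, before a voiced consonant — surfaces as [oː] (rule 2).
/i/ (between /m/ and /n/) occurs before a voiced consonant → [iː] by rule 2.
/n/ (between /i/ and /o/) is in the target of rule 3 but the environment (before a labial or velar stop) is not met → [n].
/o/ — between /n/ and /m/, before a voiced consonant — surfaces as [oː] (rule 2).
/u/ — between /m/ and /p/; rule 2 does not apply here → [u].
/u/ — word-final; rule 2 does not apply here → [u].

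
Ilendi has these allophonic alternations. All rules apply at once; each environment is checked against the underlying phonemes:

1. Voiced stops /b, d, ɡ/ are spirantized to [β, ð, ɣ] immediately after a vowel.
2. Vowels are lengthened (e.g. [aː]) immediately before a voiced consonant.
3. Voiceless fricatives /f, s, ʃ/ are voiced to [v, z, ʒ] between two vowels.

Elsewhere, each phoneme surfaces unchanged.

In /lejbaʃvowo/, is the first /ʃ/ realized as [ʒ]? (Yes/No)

No

/ʃ/ (between /a/ and /v/): rule 3 targets it, but not between two vowels → unchanged [ʃ].
The actual realization is [ʃ], not [ʒ].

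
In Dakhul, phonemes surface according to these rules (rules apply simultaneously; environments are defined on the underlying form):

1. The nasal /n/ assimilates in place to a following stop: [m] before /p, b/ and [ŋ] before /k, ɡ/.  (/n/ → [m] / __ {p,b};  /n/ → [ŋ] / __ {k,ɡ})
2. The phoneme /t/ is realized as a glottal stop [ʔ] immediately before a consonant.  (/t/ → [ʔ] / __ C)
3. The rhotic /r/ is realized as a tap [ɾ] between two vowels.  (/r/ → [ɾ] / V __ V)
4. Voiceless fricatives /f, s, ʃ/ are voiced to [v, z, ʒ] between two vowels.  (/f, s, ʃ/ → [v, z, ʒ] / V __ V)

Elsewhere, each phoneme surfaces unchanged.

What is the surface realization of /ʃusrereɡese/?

/ʃ/ — word-initial; rule 4 does not apply here → [ʃ].
/s/ (between /u/ and /r/): rule 4 targets it, but not between two vowels → unchanged [s].
/r/ (between /s/ and /e/): rule 3 targets it, but not between two vowels → unchanged [r].
/r/ — between /e/ and /e/, between two vowels — surfaces as [ɾ] (rule 3).
Rule 4 applies to /s/ (between /e/ and /e/: between two vowels) → [z].

[ʃusreɾeɡeze]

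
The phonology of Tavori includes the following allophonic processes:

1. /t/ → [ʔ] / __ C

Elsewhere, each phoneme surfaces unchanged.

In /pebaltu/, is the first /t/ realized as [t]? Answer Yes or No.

Yes

/t/ — between /l/ and /u/; rule 1 does not apply here → [t].
The actual realization is [t], which matches [t].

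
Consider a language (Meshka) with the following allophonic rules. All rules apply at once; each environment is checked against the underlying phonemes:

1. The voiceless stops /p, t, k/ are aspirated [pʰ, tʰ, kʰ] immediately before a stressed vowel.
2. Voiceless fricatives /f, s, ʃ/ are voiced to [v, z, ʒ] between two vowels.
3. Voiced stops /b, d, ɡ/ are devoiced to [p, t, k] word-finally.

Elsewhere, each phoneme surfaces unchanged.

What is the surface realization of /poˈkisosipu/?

/p/ (word-initial) fails the environment for rule 1, so it stays [p].
/o/ — not in any rule's target class → [o].
/k/ (between /o/ and /i/): immediately before a stressed vowel, so rule 1 applies → [kʰ].
/i/ — not in any rule's target class → [i].
/s/ (between /i/ and /o/): between two vowels, so rule 2 applies → [z].
/o/ stays [o].
/s/ — between /o/ and /i/, between two vowels — surfaces as [z] (rule 2).
/i/ stays [i].
/p/ (between /i/ and /u/): rule 1 targets it, but not immediately before a stressed vowel → unchanged [p].
/u/ stays [u].

[poˈkʰizozipu]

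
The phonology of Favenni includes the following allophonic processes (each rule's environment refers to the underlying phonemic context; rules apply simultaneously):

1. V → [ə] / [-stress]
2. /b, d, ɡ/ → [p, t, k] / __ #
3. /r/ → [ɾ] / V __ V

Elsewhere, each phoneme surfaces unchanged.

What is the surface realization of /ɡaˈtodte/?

[ɡəˈtodtə]

/ɡ/ (word-initial): rule 2 targets it, but not word-finally → unchanged [ɡ].
/a/ (between /ɡ/ and /t/): in an unstressed syllable, so rule 1 applies → [ə].
/o/ (between /t/ and /d/): rule 1 targets it, but not in an unstressed syllable → unchanged [o].
/d/ (between /o/ and /t/) fails the environment for rule 2, so it stays [d].
/e/ (word-final) occurs in an unstressed syllable → [ə] by rule 1.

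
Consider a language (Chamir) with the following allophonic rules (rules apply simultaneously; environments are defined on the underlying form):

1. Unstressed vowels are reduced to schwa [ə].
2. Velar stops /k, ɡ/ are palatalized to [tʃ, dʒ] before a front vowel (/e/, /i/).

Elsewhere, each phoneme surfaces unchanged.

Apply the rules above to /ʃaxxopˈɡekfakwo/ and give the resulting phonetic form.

/a/ (between /ʃ/ and /x/) occurs in an unstressed syllable → [ə] by rule 1.
Rule 1 applies to /o/ (between /x/ and /p/: in an unstressed syllable) → [ə].
/ɡ/ — between /p/ and /e/, before a front vowel — surfaces as [dʒ] (rule 2).
/e/ (between /ɡ/ and /k/) is in the target of rule 1 but the environment (in an unstressed syllable) is not met → [e].
/k/ — between /e/ and /f/; rule 2 does not apply here → [k].
/a/ meets the environment for rule 1 (in an unstressed syllable) → [ə].
/k/ (between /a/ and /w/): rule 2 targets it, but not before a front vowel → unchanged [k].
/o/ — word-final, in an unstressed syllable — surfaces as [ə] (rule 1).

[ʃəxxəpˈdʒekfəkwə]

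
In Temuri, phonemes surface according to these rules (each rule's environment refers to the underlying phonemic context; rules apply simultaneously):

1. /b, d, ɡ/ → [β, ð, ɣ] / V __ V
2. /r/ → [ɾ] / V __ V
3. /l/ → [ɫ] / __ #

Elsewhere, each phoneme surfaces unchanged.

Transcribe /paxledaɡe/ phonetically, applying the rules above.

[paxleðaɣe]

/p/ — not in any rule's target class → [p].
/a/ (between /p/ and /x/) is unaffected → [a].
/x/ stays [x].
/l/ (between /x/ and /e/) is in the target of rule 3 but the environment (word-finally) is not met → [l].
/e/ (between /l/ and /d/): no rule targets it → [e].
/d/ — between /e/ and /a/, between two vowels — surfaces as [ð] (rule 1).
/a/ (between /d/ and /ɡ/) is unaffected → [a].
/ɡ/ (between /a/ and /e/) occurs between two vowels → [ɣ] by rule 1.
/e/ stays [e].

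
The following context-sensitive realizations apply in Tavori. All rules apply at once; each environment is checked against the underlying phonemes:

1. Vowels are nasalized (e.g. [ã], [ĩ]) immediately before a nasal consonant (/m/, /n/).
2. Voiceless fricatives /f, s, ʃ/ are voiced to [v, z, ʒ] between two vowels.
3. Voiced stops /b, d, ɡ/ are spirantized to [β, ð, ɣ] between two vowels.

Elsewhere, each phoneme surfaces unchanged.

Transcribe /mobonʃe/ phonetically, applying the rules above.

/m/ (word-initial) is unaffected → [m].
/o/ — between /m/ and /b/; rule 1 does not apply here → [o].
/b/ (between /o/ and /o/) occurs between two vowels → [β] by rule 3.
/o/ meets the environment for rule 1 (before a nasal consonant) → [õ].
/n/ (between /o/ and /ʃ/): no rule targets it → [n].
/ʃ/ (between /n/ and /e/) is in the target of rule 2 but the environment (between two vowels) is not met → [ʃ].
/e/ (word-final) fails the environment for rule 1, so it stays [e].

[moβõnʃe]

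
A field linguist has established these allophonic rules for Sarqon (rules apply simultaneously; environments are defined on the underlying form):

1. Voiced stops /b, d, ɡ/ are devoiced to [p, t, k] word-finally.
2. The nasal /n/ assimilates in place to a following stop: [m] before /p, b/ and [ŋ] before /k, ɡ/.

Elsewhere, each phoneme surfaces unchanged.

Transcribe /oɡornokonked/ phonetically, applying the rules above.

[oɡornokoŋket]

/o/ — not in any rule's target class → [o].
/ɡ/ (between /o/ and /o/): rule 1 targets it, but not word-finally → unchanged [ɡ].
/o/ (between /ɡ/ and /r/) is unaffected → [o].
/r/ (between /o/ and /n/) is unaffected → [r].
/n/ — between /r/ and /o/; rule 2 does not apply here → [n].
/o/ — not in any rule's target class → [o].
/k/ stays [k].
/o/ (between /k/ and /n/): no rule targets it → [o].
/n/ (between /o/ and /k/) occurs before a labial or velar stop → [ŋ] by rule 2.
/k/ — not in any rule's target class → [k].
/e/ stays [e].
/d/ — word-final, word-finally — surfaces as [t] (rule 1).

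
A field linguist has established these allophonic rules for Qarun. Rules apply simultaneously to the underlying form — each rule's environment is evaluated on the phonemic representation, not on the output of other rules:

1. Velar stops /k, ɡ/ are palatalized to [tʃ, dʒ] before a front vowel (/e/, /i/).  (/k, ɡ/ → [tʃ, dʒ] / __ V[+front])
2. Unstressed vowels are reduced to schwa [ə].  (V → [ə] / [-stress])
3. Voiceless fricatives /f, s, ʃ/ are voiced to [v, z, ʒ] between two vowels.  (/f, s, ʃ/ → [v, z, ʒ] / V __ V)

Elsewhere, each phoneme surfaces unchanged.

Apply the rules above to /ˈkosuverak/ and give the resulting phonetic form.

/k/ (word-initial) is in the target of rule 1 but the environment (before a front vowel) is not met → [k].
/o/ — between /k/ and /s/; rule 2 does not apply here → [o].
/s/ (between /o/ and /u/): between two vowels, so rule 3 applies → [z].
/u/ (between /s/ and /v/): in an unstressed syllable, so rule 2 applies → [ə].
/v/ (between /u/ and /e/): no rule targets it → [v].
/e/ — between /v/ and /r/, in an unstressed syllable — surfaces as [ə] (rule 2).
/r/ (between /e/ and /a/) is unaffected → [r].
/a/ — between /r/ and /k/, in an unstressed syllable — surfaces as [ə] (rule 2).
/k/ (word-final) is in the target of rule 1 but the environment (before a front vowel) is not met → [k].

[ˈkozəvərək]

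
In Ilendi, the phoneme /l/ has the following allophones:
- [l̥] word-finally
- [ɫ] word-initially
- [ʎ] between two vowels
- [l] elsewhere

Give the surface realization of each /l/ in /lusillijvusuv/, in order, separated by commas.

[ɫ], [l], [l]

Occurrence 1 (position 1): word-initially → [ɫ].
Occurrence 2 (position 5): no conditioning environment matches → elsewhere allophone [l].
Occurrence 3 (position 6): no conditioning environment matches → elsewhere allophone [l].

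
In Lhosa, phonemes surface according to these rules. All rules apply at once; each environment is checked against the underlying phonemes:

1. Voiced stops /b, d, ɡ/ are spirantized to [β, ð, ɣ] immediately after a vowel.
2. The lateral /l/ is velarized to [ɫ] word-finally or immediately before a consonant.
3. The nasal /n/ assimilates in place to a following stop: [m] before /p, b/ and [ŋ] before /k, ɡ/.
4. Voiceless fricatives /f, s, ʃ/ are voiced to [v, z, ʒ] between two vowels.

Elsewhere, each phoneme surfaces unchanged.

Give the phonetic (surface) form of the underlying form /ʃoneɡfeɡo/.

[ʃoneɣfeɣo]

/ʃ/ (word-initial) is in the target of rule 4 but the environment (between two vowels) is not met → [ʃ].
/o/ (between /ʃ/ and /n/): no rule targets it → [o].
/n/ — between /o/ and /e/; rule 3 does not apply here → [n].
/e/ (between /n/ and /ɡ/) is unaffected → [e].
/ɡ/ — between /e/ and /f/, immediately after a vowel — surfaces as [ɣ] (rule 1).
/f/ (between /ɡ/ and /e/) is in the target of rule 4 but the environment (between two vowels) is not met → [f].
/e/ stays [e].
Rule 1 applies to /ɡ/ (between /e/ and /o/: immediately after a vowel) → [ɣ].
/o/ (word-final): no rule targets it → [o].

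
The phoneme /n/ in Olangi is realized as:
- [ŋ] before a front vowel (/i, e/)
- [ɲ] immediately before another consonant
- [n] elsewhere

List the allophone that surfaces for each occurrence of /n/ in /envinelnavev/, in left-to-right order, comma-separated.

[ɲ], [ŋ], [n]

Occurrence 1 (position 2): immediately before another consonant → [ɲ].
Occurrence 2 (position 5): before a front vowel (/i, e/) → [ŋ].
Occurrence 3 (position 8): no conditioning environment matches → elsewhere allophone [n].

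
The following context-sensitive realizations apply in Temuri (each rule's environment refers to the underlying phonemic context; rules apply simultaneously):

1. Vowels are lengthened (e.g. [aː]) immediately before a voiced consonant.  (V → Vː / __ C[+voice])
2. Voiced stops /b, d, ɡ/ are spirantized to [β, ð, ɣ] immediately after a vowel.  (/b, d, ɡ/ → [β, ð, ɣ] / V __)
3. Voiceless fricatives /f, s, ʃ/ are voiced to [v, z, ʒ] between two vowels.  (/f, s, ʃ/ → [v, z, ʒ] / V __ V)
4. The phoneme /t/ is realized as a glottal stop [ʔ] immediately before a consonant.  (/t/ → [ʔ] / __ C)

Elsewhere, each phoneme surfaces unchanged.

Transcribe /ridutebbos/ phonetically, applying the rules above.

/r/ (word-initial): no rule targets it → [r].
/i/ (between /r/ and /d/) occurs before a voiced consonant → [iː] by rule 1.
/d/ (between /i/ and /u/) occurs immediately after a vowel → [ð] by rule 2.
/u/ — between /d/ and /t/; rule 1 does not apply here → [u].
/t/ (between /u/ and /e/) fails the environment for rule 4, so it stays [t].
/e/ meets the environment for rule 1 (before a voiced consonant) → [eː].
Rule 2 applies to /b/ (between /e/ and /b/: immediately after a vowel) → [β].
/b/ (between /b/ and /o/) is in the target of rule 2 but the environment (immediately after a vowel) is not met → [b].
/o/ (between /b/ and /s/): rule 1 targets it, but not before a voiced consonant → unchanged [o].
/s/ (word-final) fails the environment for rule 3, so it stays [s].

[riːðuteːβbos]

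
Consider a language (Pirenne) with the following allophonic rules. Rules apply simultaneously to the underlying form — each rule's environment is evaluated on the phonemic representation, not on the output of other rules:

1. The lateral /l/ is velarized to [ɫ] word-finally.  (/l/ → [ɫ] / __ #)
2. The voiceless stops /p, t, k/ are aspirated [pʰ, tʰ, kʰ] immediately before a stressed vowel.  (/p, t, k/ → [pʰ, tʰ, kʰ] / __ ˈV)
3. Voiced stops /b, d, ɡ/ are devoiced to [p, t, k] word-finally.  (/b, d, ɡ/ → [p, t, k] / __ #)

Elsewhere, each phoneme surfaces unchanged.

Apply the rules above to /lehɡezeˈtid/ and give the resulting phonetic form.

[lehɡezeˈtʰit]

/l/ — word-initial; rule 1 does not apply here → [l].
/e/ (between /l/ and /h/): no rule targets it → [e].
/h/ (between /e/ and /ɡ/) is unaffected → [h].
/ɡ/ (between /h/ and /e/) fails the environment for rule 3, so it stays [ɡ].
/e/ stays [e].
/z/ (between /e/ and /e/): no rule targets it → [z].
/e/ — not in any rule's target class → [e].
/t/ meets the environment for rule 2 (immediately before a stressed vowel) → [tʰ].
/i/ stays [i].
/d/ meets the environment for rule 3 (word-finally) → [t].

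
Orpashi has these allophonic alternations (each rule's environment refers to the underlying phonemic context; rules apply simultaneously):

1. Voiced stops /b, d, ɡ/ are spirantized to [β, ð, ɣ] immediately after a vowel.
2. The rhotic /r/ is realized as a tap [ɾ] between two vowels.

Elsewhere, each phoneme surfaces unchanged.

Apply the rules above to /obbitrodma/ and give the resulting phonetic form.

/b/ (between /o/ and /b/) occurs immediately after a vowel → [β] by rule 1.
/b/ (between /b/ and /i/) is in the target of rule 1 but the environment (immediately after a vowel) is not met → [b].
/r/ — between /t/ and /o/; rule 2 does not apply here → [r].
/d/ (between /o/ and /m/): immediately after a vowel, so rule 1 applies → [ð].

[oβbitroðma]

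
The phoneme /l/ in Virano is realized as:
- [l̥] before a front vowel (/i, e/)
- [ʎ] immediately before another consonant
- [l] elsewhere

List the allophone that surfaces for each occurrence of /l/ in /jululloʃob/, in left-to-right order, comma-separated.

[l], [ʎ], [l]

Occurrence 1 (position 3): no conditioning environment matches → elsewhere allophone [l].
Occurrence 2 (position 5): immediately before another consonant → [ʎ].
Occurrence 3 (position 6): no conditioning environment matches → elsewhere allophone [l].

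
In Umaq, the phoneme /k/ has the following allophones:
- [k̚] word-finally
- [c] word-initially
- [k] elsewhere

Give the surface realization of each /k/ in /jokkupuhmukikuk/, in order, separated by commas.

Occurrence 1 (position 3): no conditioning environment matches → elsewhere allophone [k].
Occurrence 2 (position 4): no conditioning environment matches → elsewhere allophone [k].
Occurrence 3 (position 11): no conditioning environment matches → elsewhere allophone [k].
Occurrence 4 (position 13): no conditioning environment matches → elsewhere allophone [k].
Occurrence 5 (position 15): word-finally → [k̚].

[k], [k], [k], [k], [k̚]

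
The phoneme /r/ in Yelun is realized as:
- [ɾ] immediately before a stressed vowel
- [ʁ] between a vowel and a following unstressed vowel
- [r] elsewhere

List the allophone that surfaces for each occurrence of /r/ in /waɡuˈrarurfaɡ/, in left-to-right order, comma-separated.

Occurrence 1 (position 5): immediately before a stressed vowel → [ɾ].
Occurrence 2 (position 7): between a vowel and a following unstressed vowel → [ʁ].
Occurrence 3 (position 9): no conditioning environment matches → elsewhere allophone [r].

[ɾ], [ʁ], [r]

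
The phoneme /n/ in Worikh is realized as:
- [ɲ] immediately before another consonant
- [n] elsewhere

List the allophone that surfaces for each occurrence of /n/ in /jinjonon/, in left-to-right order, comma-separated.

Occurrence 1 (position 3): immediately before another consonant → [ɲ].
Occurrence 2 (position 6): no conditioning environment matches → elsewhere allophone [n].
Occurrence 3 (position 8): no conditioning environment matches → elsewhere allophone [n].

[ɲ], [n], [n]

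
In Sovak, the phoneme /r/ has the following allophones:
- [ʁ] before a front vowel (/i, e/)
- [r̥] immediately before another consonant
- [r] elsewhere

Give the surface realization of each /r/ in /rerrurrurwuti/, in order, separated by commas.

[ʁ], [r̥], [r], [r̥], [r], [r̥]

Occurrence 1 (position 1): before a front vowel (/i, e/) → [ʁ].
Occurrence 2 (position 3): immediately before another consonant → [r̥].
Occurrence 3 (position 4): no conditioning environment matches → elsewhere allophone [r].
Occurrence 4 (position 6): immediately before another consonant → [r̥].
Occurrence 5 (position 7): no conditioning environment matches → elsewhere allophone [r].
Occurrence 6 (position 9): immediately before another consonant → [r̥].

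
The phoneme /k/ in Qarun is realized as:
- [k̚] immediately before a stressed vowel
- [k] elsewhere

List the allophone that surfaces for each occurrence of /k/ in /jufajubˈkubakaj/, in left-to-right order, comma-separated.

Occurrence 1 (position 8): immediately before a stressed vowel → [k̚].
Occurrence 2 (position 12): no conditioning environment matches → elsewhere allophone [k].

[k̚], [k]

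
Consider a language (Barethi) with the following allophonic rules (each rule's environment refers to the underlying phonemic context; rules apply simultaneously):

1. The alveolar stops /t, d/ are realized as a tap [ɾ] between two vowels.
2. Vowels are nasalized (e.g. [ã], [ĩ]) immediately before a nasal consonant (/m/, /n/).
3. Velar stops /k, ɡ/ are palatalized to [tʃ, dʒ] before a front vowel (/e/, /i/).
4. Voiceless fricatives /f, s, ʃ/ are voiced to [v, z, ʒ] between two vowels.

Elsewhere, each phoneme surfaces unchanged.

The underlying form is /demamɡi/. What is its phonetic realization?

[dẽmãmdʒi]

/d/ (word-initial) fails the environment for rule 1, so it stays [d].
Rule 2 applies to /e/ (between /d/ and /m/: before a nasal consonant) → [ẽ].
/m/ — not in any rule's target class → [m].
/a/ — between /m/ and /m/, before a nasal consonant — surfaces as [ã] (rule 2).
/m/ stays [m].
/ɡ/ meets the environment for rule 3 (before a front vowel) → [dʒ].
/i/ (word-final) fails the environment for rule 2, so it stays [i].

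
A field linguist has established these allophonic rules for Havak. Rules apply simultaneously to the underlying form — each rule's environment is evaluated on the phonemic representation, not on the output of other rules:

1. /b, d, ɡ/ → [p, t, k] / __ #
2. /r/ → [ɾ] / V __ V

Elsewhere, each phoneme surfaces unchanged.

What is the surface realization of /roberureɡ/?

/r/ (word-initial) is in the target of rule 2 but the environment (between two vowels) is not met → [r].
/o/ stays [o].
/b/ (between /o/ and /e/) fails the environment for rule 1, so it stays [b].
/e/ stays [e].
/r/ (between /e/ and /u/) occurs between two vowels → [ɾ] by rule 2.
/u/ (between /r/ and /r/): no rule targets it → [u].
/r/ (between /u/ and /e/) occurs between two vowels → [ɾ] by rule 2.
/e/ (between /r/ and /ɡ/): no rule targets it → [e].
/ɡ/ (word-final) occurs word-finally → [k] by rule 1.

[robeɾuɾek]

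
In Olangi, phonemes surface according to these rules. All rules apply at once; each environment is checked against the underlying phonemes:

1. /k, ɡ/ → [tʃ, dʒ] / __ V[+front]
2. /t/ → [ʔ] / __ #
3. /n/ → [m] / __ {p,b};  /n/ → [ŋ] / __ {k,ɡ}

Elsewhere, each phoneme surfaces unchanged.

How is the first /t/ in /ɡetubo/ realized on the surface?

/t/ — between /e/ and /u/; rule 2 does not apply here → [t].

[t]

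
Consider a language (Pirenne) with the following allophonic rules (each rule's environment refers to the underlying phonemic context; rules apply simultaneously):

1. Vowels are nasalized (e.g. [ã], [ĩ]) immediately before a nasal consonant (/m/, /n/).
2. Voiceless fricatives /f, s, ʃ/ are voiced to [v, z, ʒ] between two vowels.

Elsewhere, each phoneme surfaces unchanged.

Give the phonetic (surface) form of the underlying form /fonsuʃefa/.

/f/ (word-initial) is in the target of rule 2 but the environment (between two vowels) is not met → [f].
/o/ (between /f/ and /n/): before a nasal consonant, so rule 1 applies → [õ].
/n/ (between /o/ and /s/) is unaffected → [n].
/s/ (between /n/ and /u/) fails the environment for rule 2, so it stays [s].
/u/ (between /s/ and /ʃ/) fails the environment for rule 1, so it stays [u].
/ʃ/ — between /u/ and /e/, between two vowels — surfaces as [ʒ] (rule 2).
/e/ — between /ʃ/ and /f/; rule 1 does not apply here → [e].
/f/ (between /e/ and /a/): between two vowels, so rule 2 applies → [v].
/a/ (word-final) fails the environment for rule 1, so it stays [a].

[fõnsuʒeva]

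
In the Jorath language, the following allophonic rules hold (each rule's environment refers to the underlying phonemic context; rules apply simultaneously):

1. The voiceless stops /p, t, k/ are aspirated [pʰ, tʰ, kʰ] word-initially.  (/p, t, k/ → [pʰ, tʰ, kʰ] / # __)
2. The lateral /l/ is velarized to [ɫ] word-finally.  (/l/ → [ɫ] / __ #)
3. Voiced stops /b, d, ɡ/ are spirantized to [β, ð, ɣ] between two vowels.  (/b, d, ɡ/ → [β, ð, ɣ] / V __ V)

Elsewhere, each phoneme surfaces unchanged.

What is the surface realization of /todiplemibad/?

/t/ (word-initial): word-initially, so rule 1 applies → [tʰ].
/d/ meets the environment for rule 3 (between two vowels) → [ð].
/p/ (between /i/ and /l/) is in the target of rule 1 but the environment (word-initially) is not met → [p].
/l/ (between /p/ and /e/) fails the environment for rule 2, so it stays [l].
/b/ (between /i/ and /a/) occurs between two vowels → [β] by rule 3.
/d/ — word-final; rule 3 does not apply here → [d].

[tʰoðiplemiβad]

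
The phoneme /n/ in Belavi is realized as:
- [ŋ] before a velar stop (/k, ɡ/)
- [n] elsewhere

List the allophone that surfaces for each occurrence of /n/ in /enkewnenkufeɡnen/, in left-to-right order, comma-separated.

Occurrence 1 (position 2): before a velar stop → [ŋ].
Occurrence 2 (position 6): no conditioning environment matches → elsewhere allophone [n].
Occurrence 3 (position 8): before a velar stop → [ŋ].
Occurrence 4 (position 14): no conditioning environment matches → elsewhere allophone [n].
Occurrence 5 (position 16): no conditioning environment matches → elsewhere allophone [n].

[ŋ], [n], [ŋ], [n], [n]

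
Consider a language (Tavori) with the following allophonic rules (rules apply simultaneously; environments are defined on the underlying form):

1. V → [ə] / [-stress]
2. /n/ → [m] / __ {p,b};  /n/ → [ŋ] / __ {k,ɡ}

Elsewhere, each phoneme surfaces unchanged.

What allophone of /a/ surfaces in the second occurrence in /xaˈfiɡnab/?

/a/ — between /n/ and /b/, in an unstressed syllable — surfaces as [ə] (rule 1).

[ə]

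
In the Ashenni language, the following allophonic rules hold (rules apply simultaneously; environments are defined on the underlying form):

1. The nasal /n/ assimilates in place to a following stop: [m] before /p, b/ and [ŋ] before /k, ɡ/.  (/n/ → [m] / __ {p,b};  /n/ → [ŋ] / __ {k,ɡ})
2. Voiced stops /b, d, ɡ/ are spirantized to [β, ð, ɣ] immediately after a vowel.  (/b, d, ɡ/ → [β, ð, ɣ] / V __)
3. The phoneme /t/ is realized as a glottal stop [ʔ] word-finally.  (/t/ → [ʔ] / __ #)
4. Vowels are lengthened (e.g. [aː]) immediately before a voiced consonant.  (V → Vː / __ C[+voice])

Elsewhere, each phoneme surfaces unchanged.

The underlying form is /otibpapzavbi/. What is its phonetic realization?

[otiːβpapzaːvbi]

/o/ (word-initial) is in the target of rule 4 but the environment (before a voiced consonant) is not met → [o].
/t/ (between /o/ and /i/) is in the target of rule 3 but the environment (word-finally) is not met → [t].
/i/ (between /t/ and /b/) occurs before a voiced consonant → [iː] by rule 4.
/b/ meets the environment for rule 2 (immediately after a vowel) → [β].
/p/ (between /b/ and /a/): no rule targets it → [p].
/a/ (between /p/ and /p/): rule 4 targets it, but not before a voiced consonant → unchanged [a].
/p/ stays [p].
/z/ stays [z].
/a/ — between /z/ and /v/, before a voiced consonant — surfaces as [aː] (rule 4).
/v/ (between /a/ and /b/) is unaffected → [v].
/b/ (between /v/ and /i/) fails the environment for rule 2, so it stays [b].
/i/ — word-final; rule 4 does not apply here → [i].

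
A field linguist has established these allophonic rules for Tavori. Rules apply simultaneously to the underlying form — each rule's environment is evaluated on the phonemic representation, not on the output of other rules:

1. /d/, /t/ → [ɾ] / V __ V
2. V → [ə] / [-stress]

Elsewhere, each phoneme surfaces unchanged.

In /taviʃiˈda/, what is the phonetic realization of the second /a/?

[a]

/a/ (word-final) is in the target of rule 2 but the environment (in an unstressed syllable) is not met → [a].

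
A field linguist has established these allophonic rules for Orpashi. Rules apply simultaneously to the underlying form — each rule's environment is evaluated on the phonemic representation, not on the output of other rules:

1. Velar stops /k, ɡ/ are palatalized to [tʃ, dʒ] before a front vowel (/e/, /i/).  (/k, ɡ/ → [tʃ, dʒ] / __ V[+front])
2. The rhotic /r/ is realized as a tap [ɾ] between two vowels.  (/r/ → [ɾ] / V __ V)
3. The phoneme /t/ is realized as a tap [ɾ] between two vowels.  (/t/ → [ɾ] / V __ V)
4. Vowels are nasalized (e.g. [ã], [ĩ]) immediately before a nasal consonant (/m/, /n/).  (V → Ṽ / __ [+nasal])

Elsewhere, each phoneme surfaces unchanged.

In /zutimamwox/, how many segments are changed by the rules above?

Segments that undergo a rule: /t/ → [ɾ] (rule 3); /i/ → [ĩ] (rule 4); /a/ → [ã] (rule 4).
All other segments surface unchanged.

3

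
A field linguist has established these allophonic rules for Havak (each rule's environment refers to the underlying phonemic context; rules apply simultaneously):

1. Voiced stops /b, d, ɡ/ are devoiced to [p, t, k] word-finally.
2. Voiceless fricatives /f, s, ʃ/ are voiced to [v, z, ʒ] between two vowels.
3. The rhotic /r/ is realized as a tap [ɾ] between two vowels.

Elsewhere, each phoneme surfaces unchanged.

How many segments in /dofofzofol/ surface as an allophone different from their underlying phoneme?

2

Segments that undergo a rule: /f/ → [v] (rule 2); /f/ → [v] (rule 2).
All other segments surface unchanged.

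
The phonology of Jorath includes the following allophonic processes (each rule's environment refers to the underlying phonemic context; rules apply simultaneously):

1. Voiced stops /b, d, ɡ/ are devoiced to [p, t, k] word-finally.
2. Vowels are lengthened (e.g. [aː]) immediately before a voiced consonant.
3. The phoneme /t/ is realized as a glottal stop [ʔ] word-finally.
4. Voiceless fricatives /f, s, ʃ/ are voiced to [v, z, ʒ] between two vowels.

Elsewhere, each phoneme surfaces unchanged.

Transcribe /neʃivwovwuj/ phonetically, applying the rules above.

/e/ (between /n/ and /ʃ/) is in the target of rule 2 but the environment (before a voiced consonant) is not met → [e].
/ʃ/ — between /e/ and /i/, between two vowels — surfaces as [ʒ] (rule 4).
Rule 2 applies to /i/ (between /ʃ/ and /v/: before a voiced consonant) → [iː].
/o/ — between /w/ and /v/, before a voiced consonant — surfaces as [oː] (rule 2).
/u/ meets the environment for rule 2 (before a voiced consonant) → [uː].

[neʒiːvwoːvwuːj]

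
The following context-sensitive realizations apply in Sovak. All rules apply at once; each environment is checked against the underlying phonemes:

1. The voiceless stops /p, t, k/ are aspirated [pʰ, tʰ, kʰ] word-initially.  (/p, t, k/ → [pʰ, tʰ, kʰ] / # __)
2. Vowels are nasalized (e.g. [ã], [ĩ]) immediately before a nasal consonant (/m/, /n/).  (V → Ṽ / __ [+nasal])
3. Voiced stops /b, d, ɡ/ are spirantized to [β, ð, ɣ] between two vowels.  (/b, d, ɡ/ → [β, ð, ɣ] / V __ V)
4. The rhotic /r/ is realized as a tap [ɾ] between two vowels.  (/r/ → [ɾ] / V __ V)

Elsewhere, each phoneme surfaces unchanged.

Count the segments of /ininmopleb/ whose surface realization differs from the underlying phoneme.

Segments that undergo a rule: /i/ → [ĩ] (rule 2); /i/ → [ĩ] (rule 2).
All other segments surface unchanged.

2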